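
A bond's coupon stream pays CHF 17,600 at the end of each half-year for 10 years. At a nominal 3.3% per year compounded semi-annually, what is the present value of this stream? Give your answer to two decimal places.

Periodic rate i = 0.033/2 = 0.0165; n = 10 × 2 = 20 periods.
PV = PMT · [1 − (1+i)^(−n)] / i = 17600 · 16.917434 = 297,746.8316

CHF 297,746.83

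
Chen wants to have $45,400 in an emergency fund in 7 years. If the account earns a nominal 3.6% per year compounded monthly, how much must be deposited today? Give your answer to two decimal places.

i = 0.036/12 = 0.003 per month; n = 7·12 = 84.
PV = FV·(1+i)^(−n) = 45,400 × 0.777538 = 35,300.2255

$35,300.23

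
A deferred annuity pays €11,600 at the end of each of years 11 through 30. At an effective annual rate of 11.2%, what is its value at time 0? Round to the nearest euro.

€31,539

PV at t=10 (ordinary 20-year annuity): 11600 × a(20|0.112) = 11600 × 7.860289 = 91,179.3482
PV₀ = 91,179.3482 / (1+0.112)^10 = 91,179.3482 / 2.890999 = 31,539.0502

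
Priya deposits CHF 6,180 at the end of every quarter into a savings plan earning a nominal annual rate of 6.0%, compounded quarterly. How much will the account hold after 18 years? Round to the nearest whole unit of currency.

CHF 791,517

Periodic rate i = 0.06/4 = 0.015; n = 18 × 4 = 72 periods.
FV = 6180 × [(1+0.015)^72 − 1] / 0.015 = 6180 × 128.077197 = 791,517.0798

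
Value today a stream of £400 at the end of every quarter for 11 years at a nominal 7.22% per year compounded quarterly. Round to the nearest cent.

£12,074.13

i = 0.0722/4 = 0.01805 per quarter; n = 11·4 = 44.
PV = PMT · [1 − (1+i)^(−n)] / i = 400 · 30.185323 = 12,074.1293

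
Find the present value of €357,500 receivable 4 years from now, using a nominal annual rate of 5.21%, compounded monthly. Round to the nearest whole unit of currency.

Periodic rate i = 0.0521/12 = 0.00434167; n = 4 × 12 = 48 periods.
Discount factor = (1+0.00434167)^(−48) = 0.812249; PV = 357,500 × 0.812249 = 290,378.8526

€290,379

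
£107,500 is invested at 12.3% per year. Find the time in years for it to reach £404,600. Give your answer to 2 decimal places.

11.43 years

n = ln(404600/107500) / ln(1+0.123) = ln(3.76372) / 0.116004 = 11.4256 years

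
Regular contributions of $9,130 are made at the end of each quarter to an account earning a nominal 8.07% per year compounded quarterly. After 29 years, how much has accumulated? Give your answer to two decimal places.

Periodic rate i = 0.0807/4 = 0.020175; n = 29 × 4 = 116 periods.
FV = 9130 × [(1+0.020175)^116 − 1] / 0.020175 = 9130 × 453.295859 = 4,138,591.1937

$4,138,591.19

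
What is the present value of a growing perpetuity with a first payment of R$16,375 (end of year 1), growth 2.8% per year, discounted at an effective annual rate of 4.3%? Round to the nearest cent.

PV = PMT / (i − g) = 16375 / (0.043 − 0.028) = 16375 / 0.015000 = 1,091,666.6667

R$1,091,666.67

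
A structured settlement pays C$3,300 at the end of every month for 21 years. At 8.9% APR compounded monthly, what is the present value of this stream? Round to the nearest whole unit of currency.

C$375,824

With 12 periods per year: i = 0.00741667, n = 252.
Annuity factor a(252|0.00741667) = 113.885992; PV = 3300 × 113.885992 = 375,823.7720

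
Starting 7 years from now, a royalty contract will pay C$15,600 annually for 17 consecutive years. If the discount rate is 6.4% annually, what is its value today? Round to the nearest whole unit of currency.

PV at t=6 (ordinary 17-year annuity): 15600 × a(17|0.064) = 15600 × 10.182326 = 158,844.2800
Discount back 6 years: 158,844.2800 × (1+0.064)^(−6) = 158,844.2800 × 0.689208 = 109,476.7290

C$109,477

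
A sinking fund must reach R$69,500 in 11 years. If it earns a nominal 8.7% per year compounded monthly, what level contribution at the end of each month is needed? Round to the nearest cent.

Periodic rate i = 0.087/12 = 0.00725; n = 11 × 12 = 132 periods.
PMT = 69500 / ( [(1+0.00725)^132 − 1] / 0.00725 ) = 69500 / 219.986054 = 315.9291

R$315.93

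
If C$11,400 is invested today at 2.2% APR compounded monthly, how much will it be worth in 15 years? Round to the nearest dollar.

With 12 periods per year: i = 0.00183333, n = 180.
FV = PV·(1+i)^n = 11,400 × 1.390548 = 15,852.2465

C$15,852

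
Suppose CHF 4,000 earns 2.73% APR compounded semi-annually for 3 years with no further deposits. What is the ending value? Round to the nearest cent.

With 2 periods per year: i = 0.01365, n = 6.
FV = 4,000 × (1 + 0.01365)^6 = 4,338.9849

CHF 4,338.98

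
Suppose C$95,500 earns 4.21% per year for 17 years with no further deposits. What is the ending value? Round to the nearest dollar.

C$192,514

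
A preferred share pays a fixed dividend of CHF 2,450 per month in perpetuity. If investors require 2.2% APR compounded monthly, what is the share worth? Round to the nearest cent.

Periodic rate i = 0.022/12 = 0.00183333.
PV = C/r = 2450/0.00183333 = 1,336,363.6364

CHF 1,336,363.64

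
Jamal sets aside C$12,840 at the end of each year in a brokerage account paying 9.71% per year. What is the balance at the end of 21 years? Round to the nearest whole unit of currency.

C$793,563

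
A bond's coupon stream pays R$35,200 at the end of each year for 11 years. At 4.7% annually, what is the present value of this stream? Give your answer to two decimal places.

Annuity factor a(11|0.047) = 8.438854; PV = 35200 × 8.438854 = 297,047.6516

R$297,047.65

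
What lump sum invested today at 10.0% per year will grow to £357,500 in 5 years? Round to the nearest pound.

£221,979

PV = 357,500 / (1 + 0.1)^5 = 357,500 / 1.610510 = 221,979.3730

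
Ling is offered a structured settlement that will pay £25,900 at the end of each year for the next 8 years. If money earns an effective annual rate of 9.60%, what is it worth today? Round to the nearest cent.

£140,209.84

Annuity factor a(8|0.096) = 5.413507; PV = 25900 × 5.413507 = 140,209.8400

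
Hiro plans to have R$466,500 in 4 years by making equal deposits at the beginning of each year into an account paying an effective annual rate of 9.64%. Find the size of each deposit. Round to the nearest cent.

R$92,166.44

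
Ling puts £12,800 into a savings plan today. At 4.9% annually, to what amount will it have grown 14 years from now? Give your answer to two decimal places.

FV = PV·(1+i)^n = 12,800 × 1.953695 = 25,007.3000

£25,007.30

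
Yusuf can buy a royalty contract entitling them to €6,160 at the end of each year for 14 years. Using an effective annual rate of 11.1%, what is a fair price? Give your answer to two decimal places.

PV = 6160 × [1 − (1+0.111)^(−14)] / 0.111 = 6160 × 6.945149 = 42,782.1190

€42,782.12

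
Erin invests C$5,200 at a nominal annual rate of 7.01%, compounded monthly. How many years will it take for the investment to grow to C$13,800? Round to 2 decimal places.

13.96 years

Periodic rate i = 0.0701/12 = 0.00584167.
n = ln(13800/5200) / ln(1+0.00584167) = ln(2.65385) / 0.005825 = 167.5648 months
= 167.5648/12 years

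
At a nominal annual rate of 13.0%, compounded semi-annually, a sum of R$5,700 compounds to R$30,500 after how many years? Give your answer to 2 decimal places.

Periodic rate i = 0.13/2 = 0.065.
(1+i)^n = 30500/5700 = 5.35088, so n = ln 5.35088 / ln 1.065 = 26.6338 half-years
= 26.6338/2 years

13.32 years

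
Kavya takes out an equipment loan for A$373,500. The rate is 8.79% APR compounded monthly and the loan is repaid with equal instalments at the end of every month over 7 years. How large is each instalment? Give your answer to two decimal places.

i = 0.0879/12 = 0.007325 per month; n = 7·12 = 84.
Annuity-PV factor = 62.567623; PMT = 373500 / 62.567623 = 5,969.5411

A$5,969.54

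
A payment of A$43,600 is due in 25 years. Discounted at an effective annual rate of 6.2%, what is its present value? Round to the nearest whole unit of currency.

A$9,691

PV = 43,600 / (1 + 0.062)^25 = 43,600 / 4.498968 = 9,691.1111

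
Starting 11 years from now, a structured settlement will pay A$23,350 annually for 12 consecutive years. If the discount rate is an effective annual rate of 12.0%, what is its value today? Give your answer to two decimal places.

PV at t=10 (ordinary 12-year annuity): 23350 × a(12|0.12) = 23350 × 6.194374 = 144,638.6382
PV₀ = 144,638.6382 / (1+0.12)^10 = 144,638.6382 / 3.105848 = 46,569.7705

A$46,569.77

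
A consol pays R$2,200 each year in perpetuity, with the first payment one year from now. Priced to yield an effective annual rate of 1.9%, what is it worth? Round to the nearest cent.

PV = C/r = 2200/0.019 = 115,789.4737

R$115,789.47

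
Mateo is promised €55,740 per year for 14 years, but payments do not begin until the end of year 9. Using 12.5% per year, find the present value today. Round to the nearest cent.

€140,382.88

PV at t=8 (ordinary 14-year annuity): 55740 × a(14|0.125) = 55740 × 6.462006 = 360,192.2082
Discount back 8 years: 360,192.2082 × (1+0.125)^(−8) = 360,192.2082 × 0.389744 = 140,382.8756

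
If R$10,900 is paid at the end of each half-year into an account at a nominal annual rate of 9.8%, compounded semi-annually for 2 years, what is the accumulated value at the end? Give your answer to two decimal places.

Periodic rate i = 0.098/2 = 0.049; n = 2 × 2 = 4 periods.
FV = PMT · [(1+i)^n − 1] / i = 10900 · 4.303722 = 46,910.5660

R$46,910.57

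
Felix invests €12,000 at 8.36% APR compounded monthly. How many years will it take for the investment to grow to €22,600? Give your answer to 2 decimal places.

7.60 years

Periodic rate i = 0.0836/12 = 0.00696667.
(1+i)^n = 22600/12000 = 1.88333, so n = ln 1.88333 / ln 1.00697 = 91.1836 months
= 91.1836/12 years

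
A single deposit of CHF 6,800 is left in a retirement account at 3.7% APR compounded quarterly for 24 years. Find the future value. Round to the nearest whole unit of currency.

With 4 periods per year: i = 0.00925, n = 96.
FV = 6,800 × (1 + 0.00925)^96 = 16,458.4787

CHF 16,458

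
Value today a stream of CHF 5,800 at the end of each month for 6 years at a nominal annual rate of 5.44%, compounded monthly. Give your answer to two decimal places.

CHF 355,613.88

With 12 periods per year: i = 0.00453333, n = 72.
PV = 5800 × [1 − (1+0.00453333)^(−72)] / 0.00453333 = 5800 × 61.312739 = 355,613.8838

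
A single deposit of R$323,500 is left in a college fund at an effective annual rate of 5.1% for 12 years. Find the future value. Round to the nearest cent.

323,500 × (1+0.051)^12 = 323,500 × 1.816488 = 587,633.9480

R$587,633.95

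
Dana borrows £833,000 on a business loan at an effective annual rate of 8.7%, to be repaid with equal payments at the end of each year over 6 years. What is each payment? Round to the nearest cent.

PMT = 833000 / ( [1 − (1+0.087)^(−6)] / 0.087 ) = 833000 / 4.526328 = 184,034.4025

£184,034.40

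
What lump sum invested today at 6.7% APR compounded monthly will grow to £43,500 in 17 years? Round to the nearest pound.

£13,970

Periodic rate i = 0.067/12 = 0.00558333; n = 17 × 12 = 204 periods.
Discount factor = (1+0.00558333)^(−204) = 0.321155; PV = 43,500 × 0.321155 = 13,970.2331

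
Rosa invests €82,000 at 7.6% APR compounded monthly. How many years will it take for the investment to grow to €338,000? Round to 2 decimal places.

18.69 years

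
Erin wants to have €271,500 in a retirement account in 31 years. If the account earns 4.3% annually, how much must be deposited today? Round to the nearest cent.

€73,613.30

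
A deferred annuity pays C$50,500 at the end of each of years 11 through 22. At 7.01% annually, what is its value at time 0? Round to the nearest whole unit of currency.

C$203,603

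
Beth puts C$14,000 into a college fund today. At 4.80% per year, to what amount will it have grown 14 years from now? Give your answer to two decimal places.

C$26,988.95

FV = 14,000 × (1 + 0.048)^14 = 26,988.9502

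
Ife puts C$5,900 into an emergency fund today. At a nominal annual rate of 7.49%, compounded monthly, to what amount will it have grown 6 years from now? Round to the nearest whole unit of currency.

C$9,235

Periodic rate i = 0.0749/12 = 0.00624167; n = 6 × 12 = 72 periods.
FV = 5,900 × (1 + 0.00624167)^72 = 9,234.5848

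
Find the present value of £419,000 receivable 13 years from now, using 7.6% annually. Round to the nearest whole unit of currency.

Discount factor = (1+0.076)^(−13) = 0.385870; PV = 419,000 × 0.385870 = 161,679.3281

£161,679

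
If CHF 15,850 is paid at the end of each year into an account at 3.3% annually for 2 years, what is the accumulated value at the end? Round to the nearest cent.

Accumulation factor s(2|0.033) = 2.033000; FV = 15850 × 2.033000 = 32,223.0500

CHF 32,223.05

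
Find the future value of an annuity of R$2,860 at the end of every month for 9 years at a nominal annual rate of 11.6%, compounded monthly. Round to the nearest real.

R$540,348

Periodic rate i = 0.116/12 = 0.00966667; n = 9 × 12 = 108 periods.
FV = PMT · [(1+i)^n − 1] / i = 2860 · 188.932805 = 540,347.8219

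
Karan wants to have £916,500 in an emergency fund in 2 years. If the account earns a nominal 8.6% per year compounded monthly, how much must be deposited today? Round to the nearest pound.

£772,147

With 12 periods per year: i = 0.00716667, n = 24.
PV = 916,500 / (1 + 0.00716667)^24 = 916,500 / 1.186950 = 772,147.4056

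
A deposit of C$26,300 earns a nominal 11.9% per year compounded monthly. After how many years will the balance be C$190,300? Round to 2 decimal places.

Periodic rate i = 0.119/12 = 0.00991667.
(1+i)^n = 190300/26300 = 7.23574, so n = ln 7.23574 / ln 1.00992 = 200.5542 months
= 200.5542/12 years

16.71 years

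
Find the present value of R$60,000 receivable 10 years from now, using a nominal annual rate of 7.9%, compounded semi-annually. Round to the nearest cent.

R$27,647.85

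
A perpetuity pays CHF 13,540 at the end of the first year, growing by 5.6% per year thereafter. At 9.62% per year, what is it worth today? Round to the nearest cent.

CHF 336,815.92

PV = PMT / (i − g) = 13540 / (0.0962 − 0.056) = 13540 / 0.040200 = 336,815.9204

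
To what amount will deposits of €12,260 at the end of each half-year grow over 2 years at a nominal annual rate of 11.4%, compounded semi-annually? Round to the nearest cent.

€53,394.52

With 2 periods per year: i = 0.057, n = 4.
FV = 12260 × [(1+0.057)^4 − 1] / 0.057 = 12260 × 4.355181 = 53,394.5214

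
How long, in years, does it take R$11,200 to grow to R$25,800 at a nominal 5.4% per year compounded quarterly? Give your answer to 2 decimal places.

15.56 years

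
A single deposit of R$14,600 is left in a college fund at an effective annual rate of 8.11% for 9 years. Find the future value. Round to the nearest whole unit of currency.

R$29,454

FV = PV·(1+i)^n = 14,600 × 2.017404 = 29,454.0936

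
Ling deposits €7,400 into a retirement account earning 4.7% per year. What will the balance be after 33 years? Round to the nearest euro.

€33,688

7,400 × (1+0.047)^33 = 7,400 × 4.552401 = 33,687.7663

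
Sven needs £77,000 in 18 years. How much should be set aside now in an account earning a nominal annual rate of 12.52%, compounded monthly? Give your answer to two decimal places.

£8,181.54

Periodic rate i = 0.1252/12 = 0.0104333; n = 18 × 12 = 216 periods.
PV = FV·(1+i)^(−n) = 77,000 × 0.106254 = 8,181.5414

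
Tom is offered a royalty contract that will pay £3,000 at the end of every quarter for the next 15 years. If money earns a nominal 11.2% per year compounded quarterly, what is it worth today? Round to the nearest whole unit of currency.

i = 0.112/4 = 0.028 per quarter; n = 15·4 = 60.
PV = PMT · [1 − (1+i)^(−n)] / i = 3000 · 28.902592 = 86,707.7771

£86,708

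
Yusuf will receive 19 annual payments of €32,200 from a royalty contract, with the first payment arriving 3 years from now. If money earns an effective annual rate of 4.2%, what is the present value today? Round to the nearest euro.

Value one period before first payment (t=2): 32200 × [1 − (1+0.042)^(−19)] / 0.042 = 32200 × 12.913600 = 415,817.9268
PV₀ = 415,817.9268 / (1+0.042)^2 = 415,817.9268 / 1.085764 = 382,972.6596

€382,973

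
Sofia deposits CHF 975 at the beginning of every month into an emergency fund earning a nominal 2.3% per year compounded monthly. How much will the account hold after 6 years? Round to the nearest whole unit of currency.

With 12 periods per year: i = 0.00191667, n = 72.
FV = 975 × [(1+0.00191667)^72 − 1] / 0.00191667 × (1+i) = 975 × 77.273355 = 75,341.5210
Payments are at the start of each period, so multiply by (1+i).

CHF 75,342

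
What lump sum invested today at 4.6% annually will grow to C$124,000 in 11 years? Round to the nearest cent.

PV = 124,000 / (1 + 0.046)^11 = 124,000 / 1.640018 = 75,608.9410

C$75,608.94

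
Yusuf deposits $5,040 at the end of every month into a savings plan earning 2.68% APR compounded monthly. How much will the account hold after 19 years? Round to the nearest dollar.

i = 0.0268/12 = 0.00223333 per month; n = 19·12 = 228.
Accumulation factor s(228|0.00223333) = 296.872402; FV = 5040 × 296.872402 = 1,496,236.9052

$1,496,237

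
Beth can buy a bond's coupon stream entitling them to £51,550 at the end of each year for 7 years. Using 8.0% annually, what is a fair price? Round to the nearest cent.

£268,388.38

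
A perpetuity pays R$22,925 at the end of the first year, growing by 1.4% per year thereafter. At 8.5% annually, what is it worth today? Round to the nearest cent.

PV = D₁/(r − g) = 22925/(0.085 − 0.014) = 322,887.3239

R$322,887.32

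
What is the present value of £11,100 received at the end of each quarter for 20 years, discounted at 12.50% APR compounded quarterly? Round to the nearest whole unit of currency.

£324,906

With 4 periods per year: i = 0.03125, n = 80.
PV = PMT · [1 − (1+i)^(−n)] / i = 11100 · 29.270815 = 324,906.0411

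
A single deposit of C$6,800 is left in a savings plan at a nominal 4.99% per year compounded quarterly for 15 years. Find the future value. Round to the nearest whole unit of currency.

C$14,308

Periodic rate i = 0.0499/4 = 0.012475; n = 15 × 4 = 60 periods.
FV = 6,800 × (1 + 0.012475)^60 = 14,307.6207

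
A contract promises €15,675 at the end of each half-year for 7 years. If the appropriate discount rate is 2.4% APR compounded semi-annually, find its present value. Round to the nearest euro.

Periodic rate i = 0.024/2 = 0.012; n = 7 × 2 = 14 periods.
PV = PMT · [1 − (1+i)^(−n)] / i = 15675 · 12.816698 = 200,901.7490

€200,902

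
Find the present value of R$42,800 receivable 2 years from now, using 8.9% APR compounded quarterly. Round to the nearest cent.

R$35,891.10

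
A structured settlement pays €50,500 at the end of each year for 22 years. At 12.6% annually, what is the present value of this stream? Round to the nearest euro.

€371,344

PV = PMT · [1 − (1+i)^(−n)] / i = 50500 · 7.353352 = 371,344.2650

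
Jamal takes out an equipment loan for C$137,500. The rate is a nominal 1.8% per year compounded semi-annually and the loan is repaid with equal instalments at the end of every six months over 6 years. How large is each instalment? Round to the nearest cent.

C$12,139.65

Periodic rate i = 0.018/2 = 0.009; n = 6 × 2 = 12 periods.
Annuity-PV factor = 11.326517; PMT = 137500 / 11.326517 = 12,139.6544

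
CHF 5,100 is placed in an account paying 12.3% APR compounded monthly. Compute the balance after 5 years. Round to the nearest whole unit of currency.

CHF 9,404

i = 0.123/12 = 0.01025 per month; n = 5·12 = 60.
FV = PV·(1+i)^n = 5,100 × 1.843875 = 9,403.7640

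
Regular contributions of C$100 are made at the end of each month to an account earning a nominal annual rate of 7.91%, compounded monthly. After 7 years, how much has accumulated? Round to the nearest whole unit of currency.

C$11,174

i = 0.0791/12 = 0.00659167 per month; n = 7·12 = 84.
Accumulation factor s(84|0.00659167) = 111.735010; FV = 100 × 111.735010 = 11,173.5010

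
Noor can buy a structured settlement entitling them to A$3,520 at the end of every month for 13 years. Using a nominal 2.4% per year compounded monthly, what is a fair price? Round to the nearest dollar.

A$471,311

i = 0.024/12 = 0.002 per month; n = 13·12 = 156.
PV = PMT · [1 − (1+i)^(−n)] / i = 3520 · 133.895181 = 471,311.0372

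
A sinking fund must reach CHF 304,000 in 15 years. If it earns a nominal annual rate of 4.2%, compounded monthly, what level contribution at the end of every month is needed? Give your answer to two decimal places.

i = 0.042/12 = 0.0035 per month; n = 15·12 = 180.
FV-annuity factor = 250.156133; PMT = 304000 / 250.156133 = 1,215.2410

CHF 1,215.24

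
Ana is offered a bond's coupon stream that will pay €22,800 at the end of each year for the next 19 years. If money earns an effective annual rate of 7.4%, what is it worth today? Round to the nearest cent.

€228,744.43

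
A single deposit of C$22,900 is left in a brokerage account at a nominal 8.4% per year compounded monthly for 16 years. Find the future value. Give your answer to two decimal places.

With 12 periods per year: i = 0.007, n = 192.
22,900 × (1+0.007)^192 = 22,900 × 3.816439 = 87,396.4573

C$87,396.46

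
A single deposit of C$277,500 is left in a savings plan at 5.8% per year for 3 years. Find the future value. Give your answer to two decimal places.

FV = 277,500 × (1 + 0.058)^3 = 328,639.6736

C$328,639.67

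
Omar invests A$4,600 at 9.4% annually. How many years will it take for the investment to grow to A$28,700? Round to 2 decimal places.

n = ln(28700/4600) / ln(1+0.094) = ln(6.23913) / 0.089841 = 20.3787 years

20.38 years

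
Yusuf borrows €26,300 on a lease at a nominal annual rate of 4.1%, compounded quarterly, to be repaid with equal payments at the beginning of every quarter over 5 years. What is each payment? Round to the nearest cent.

€1,446.27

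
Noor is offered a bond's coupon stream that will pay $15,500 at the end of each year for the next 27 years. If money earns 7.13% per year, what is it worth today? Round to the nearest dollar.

$183,535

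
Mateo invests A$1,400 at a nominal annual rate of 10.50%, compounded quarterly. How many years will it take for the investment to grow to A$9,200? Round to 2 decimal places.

18.17 years

Periodic rate i = 0.105/4 = 0.02625.
n = ln(9200/1400) / ln(1+0.02625) = ln(6.57143) / 0.025911 = 72.6604 quarters
= 72.6604/4 years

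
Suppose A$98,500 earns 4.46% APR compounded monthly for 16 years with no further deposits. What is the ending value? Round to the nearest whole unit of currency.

A$200,805

Periodic rate i = 0.0446/12 = 0.00371667; n = 16 × 12 = 192 periods.
98,500 × (1+0.00371667)^192 = 98,500 × 2.038628 = 200,804.8856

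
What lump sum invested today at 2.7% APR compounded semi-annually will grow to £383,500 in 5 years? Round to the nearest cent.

£335,372.80

Periodic rate i = 0.027/2 = 0.0135; n = 5 × 2 = 10 periods.
PV = 383,500 / (1 + 0.0135)^10 = 383,500 / 1.143504 = 335,372.8009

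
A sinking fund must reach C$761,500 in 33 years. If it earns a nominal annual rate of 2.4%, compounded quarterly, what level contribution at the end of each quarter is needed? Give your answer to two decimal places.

C$3,799.30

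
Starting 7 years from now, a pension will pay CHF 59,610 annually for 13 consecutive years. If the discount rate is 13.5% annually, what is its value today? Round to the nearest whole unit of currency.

Value one period before first payment (t=6): 59610 × [1 − (1+0.135)^(−13)] / 0.135 = 59610 × 5.979434 = 356,434.0780
PV₀ = 356,434.0780 / (1+0.135)^6 = 356,434.0780 / 2.137840 = 166,726.2762

CHF 166,726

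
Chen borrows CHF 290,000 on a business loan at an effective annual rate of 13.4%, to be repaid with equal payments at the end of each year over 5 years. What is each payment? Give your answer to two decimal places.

CHF 83,257.41

Annuity-PV factor = 3.483174; PMT = 290000 / 3.483174 = 83,257.4074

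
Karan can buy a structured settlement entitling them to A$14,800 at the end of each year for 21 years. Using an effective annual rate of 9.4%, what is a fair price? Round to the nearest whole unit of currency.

A$133,581

PV = 14800 × [1 − (1+0.094)^(−21)] / 0.094 = 14800 × 9.025766 = 133,581.3326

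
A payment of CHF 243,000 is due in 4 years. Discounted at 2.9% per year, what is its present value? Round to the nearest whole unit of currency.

CHF 216,743

PV = FV·(1+i)^(−n) = 243,000 × 0.891946 = 216,742.8474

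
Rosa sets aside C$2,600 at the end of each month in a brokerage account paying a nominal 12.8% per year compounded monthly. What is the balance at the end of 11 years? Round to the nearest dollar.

C$745,243

With 12 periods per year: i = 0.0106667, n = 132.
FV = 2600 × [(1+0.0106667)^132 − 1] / 0.0106667 = 2600 × 286.631732 = 745,242.5044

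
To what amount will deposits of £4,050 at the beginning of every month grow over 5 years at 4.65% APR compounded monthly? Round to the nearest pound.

£274,037

i = 0.0465/12 = 0.003875 per month; n = 5·12 = 60.
FV = 4050 × [(1+0.003875)^60 − 1] / 0.003875 × (1+i) = 4050 × 67.663418 = 274,036.8435
Payments are at the start of each period, so multiply by (1+i).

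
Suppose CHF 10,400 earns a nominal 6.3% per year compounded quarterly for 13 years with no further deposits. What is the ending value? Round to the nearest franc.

CHF 23,440

Periodic rate i = 0.063/4 = 0.01575; n = 13 × 4 = 52 periods.
10,400 × (1+0.01575)^52 = 10,400 × 2.253799 = 23,439.5112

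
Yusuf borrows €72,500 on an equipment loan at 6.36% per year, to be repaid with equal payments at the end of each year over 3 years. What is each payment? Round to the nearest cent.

€27,303.81

PMT = 72500 / ( [1 − (1+0.0636)^(−3)] / 0.0636 ) = 72500 / 2.655307 = 27,303.8070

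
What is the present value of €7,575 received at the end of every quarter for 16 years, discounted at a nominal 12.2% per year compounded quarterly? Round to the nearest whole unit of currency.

i = 0.122/4 = 0.0305 per quarter; n = 16·4 = 64.
PV = 7575 × [1 − (1+0.0305)^(−64)] / 0.0305 = 7575 × 27.993654 = 212,051.9267

€212,052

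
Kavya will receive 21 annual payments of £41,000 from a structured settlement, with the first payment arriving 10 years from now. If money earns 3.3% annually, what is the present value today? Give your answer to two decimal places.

PV at t=9 (ordinary 21-year annuity): 41000 × a(21|0.033) = 41000 × 14.978777 = 614,129.8770
Discount back 9 years: 614,129.8770 × (1+0.033)^(−9) = 614,129.8770 × 0.746616 = 458,518.9956

£458,519.00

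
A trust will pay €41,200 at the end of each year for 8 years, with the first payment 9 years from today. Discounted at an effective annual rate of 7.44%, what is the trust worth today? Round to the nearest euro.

PV at t=8 (ordinary 8-year annuity): 41200 × a(8|0.0744) = 41200 × 5.870805 = 241,877.1517
Discount back 8 years: 241,877.1517 × (1+0.0744)^(−8) = 241,877.1517 × 0.563212 = 136,228.1467

€136,228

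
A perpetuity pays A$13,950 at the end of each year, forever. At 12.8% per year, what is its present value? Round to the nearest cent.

A$108,984.38

PV = C/r = 13950/0.128 = 108,984.3750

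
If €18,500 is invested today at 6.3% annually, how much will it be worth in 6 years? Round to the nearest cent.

€26,691.40

FV = 18,500 × (1 + 0.063)^6 = 26,691.3977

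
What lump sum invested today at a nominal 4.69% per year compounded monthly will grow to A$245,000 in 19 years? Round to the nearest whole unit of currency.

Periodic rate i = 0.0469/12 = 0.00390833; n = 19 × 12 = 228 periods.
PV = FV·(1+i)^(−n) = 245,000 × 0.410917 = 100,674.7521

A$100,675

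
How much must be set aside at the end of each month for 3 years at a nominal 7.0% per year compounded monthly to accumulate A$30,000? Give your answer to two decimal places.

A$751.31

i = 0.07/12 = 0.00583333 per month; n = 3·12 = 36.
PMT = 30000 / ( [(1+0.00583333)^36 − 1] / 0.00583333 ) = 30000 / 39.930101 = 751.3129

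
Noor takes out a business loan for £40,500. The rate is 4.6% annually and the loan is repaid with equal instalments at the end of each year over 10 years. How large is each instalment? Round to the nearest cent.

Annuity-PV factor = 7.873956; PMT = 40500 / 7.873956 = 5,143.5387

£5,143.54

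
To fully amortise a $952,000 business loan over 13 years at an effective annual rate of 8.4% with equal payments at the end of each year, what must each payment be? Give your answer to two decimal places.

Annuity-PV factor = 7.732803; PMT = 952000 / 7.732803 = 123,111.8946

$123,111.89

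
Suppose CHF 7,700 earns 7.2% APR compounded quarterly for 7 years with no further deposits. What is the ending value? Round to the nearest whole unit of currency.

CHF 12,689

i = 0.072/4 = 0.018 per quarter; n = 7·4 = 28.
FV = 7,700 × (1 + 0.018)^28 = 12,689.0325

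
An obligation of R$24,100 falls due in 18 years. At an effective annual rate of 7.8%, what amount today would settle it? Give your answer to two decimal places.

PV = FV·(1+i)^(−n) = 24,100 × 0.258739 = 6,235.6158

R$6,235.62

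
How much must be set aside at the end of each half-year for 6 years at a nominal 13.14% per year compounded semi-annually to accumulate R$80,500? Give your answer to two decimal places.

R$4,615.25

i = 0.1314/2 = 0.0657 per half-year; n = 6·2 = 12.
PMT = 80500 / ( [(1+0.0657)^12 − 1] / 0.0657 ) = 80500 / 17.442161 = 4,615.2539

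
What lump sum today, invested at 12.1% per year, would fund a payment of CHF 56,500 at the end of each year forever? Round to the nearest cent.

PV = C/r = 56500/0.121 = 466,942.1488

CHF 466,942.15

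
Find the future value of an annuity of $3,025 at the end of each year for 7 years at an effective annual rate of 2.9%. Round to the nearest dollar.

$23,109

FV = 3025 × [(1+0.029)^7 − 1] / 0.029 = 3025 × 7.639304 = 23,108.8934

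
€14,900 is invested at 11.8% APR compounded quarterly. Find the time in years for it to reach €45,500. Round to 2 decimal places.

Periodic rate i = 0.118/4 = 0.0295.
n = ln(45500/14900) / ln(1+0.0295) = ln(3.05369) / 0.029073 = 38.3979 quarters
= 38.3979/4 years

9.60 years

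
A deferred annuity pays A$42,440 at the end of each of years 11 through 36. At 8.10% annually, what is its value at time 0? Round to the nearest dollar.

PV at t=10 (ordinary 26-year annuity): 42440 × a(26|0.081) = 42440 × 10.716207 = 454,795.8198
Discount back 10 years: 454,795.8198 × (1+0.081)^(−10) = 454,795.8198 × 0.458926 = 208,717.8175

A$208,718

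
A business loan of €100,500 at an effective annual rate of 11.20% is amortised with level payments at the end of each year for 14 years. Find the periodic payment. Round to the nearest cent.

€14,546.79

Annuity-PV factor = 6.908741; PMT = 100500 / 6.908741 = 14,546.7898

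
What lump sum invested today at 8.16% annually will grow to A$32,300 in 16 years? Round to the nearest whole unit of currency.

Discount factor = (1+0.0816)^(−16) = 0.285058; PV = 32,300 × 0.285058 = 9,207.3715

A$9,207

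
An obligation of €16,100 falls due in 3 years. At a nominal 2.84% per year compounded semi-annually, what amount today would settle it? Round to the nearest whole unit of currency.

€14,794

With 2 periods per year: i = 0.0142, n = 6.
Discount factor = (1+0.0142)^(−6) = 0.918879; PV = 16,100 × 0.918879 = 14,793.9531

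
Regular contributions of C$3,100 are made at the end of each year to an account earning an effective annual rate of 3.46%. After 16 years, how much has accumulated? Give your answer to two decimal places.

C$64,803.87

Accumulation factor s(16|0.0346) = 20.904475; FV = 3100 × 20.904475 = 64,803.8721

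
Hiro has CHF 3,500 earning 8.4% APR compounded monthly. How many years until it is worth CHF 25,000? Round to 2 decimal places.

23.49 years

Periodic rate i = 0.084/12 = 0.007.
(1+i)^n = 25000/3500 = 7.14286, so n = ln 7.14286 / ln 1.007 = 281.8552 months
= 281.8552/12 years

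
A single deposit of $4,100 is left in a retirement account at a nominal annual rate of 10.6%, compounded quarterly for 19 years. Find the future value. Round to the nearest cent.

Periodic rate i = 0.106/4 = 0.0265; n = 19 × 4 = 76 periods.
FV = 4,100 × (1 + 0.0265)^76 = 29,927.0796

$29,927.08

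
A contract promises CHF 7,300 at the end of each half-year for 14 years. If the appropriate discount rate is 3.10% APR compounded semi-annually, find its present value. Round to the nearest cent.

i = 0.031/2 = 0.0155 per half-year; n = 14·2 = 28.
Annuity factor a(28|0.0155) = 22.575946; PV = 7300 × 22.575946 = 164,804.4032

CHF 164,804.40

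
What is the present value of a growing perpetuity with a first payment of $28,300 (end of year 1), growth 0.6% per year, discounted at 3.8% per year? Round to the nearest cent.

$884,375.00

PV = PMT / (i − g) = 28300 / (0.038 − 0.006) = 28300 / 0.032000 = 884,375.0000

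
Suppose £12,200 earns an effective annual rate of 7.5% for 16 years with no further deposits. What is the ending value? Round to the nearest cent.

FV = 12,200 × (1 + 0.075)^16 = 38,805.6765

£38,805.68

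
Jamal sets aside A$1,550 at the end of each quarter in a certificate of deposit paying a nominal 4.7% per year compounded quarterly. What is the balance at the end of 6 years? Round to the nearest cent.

A$42,687.80

Periodic rate i = 0.047/4 = 0.01175; n = 6 × 4 = 24 periods.
FV = 1550 × [(1+0.01175)^24 − 1] / 0.01175 = 1550 × 27.540518 = 42,687.8023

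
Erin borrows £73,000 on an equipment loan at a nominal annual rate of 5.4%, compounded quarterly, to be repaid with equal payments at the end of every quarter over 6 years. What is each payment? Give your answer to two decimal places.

£3,581.29

i = 0.054/4 = 0.0135 per quarter; n = 6·4 = 24.
PMT = 73000 / ( [1 − (1+0.0135)^(−24)] / 0.0135 ) = 73000 / 20.383734 = 3,581.2870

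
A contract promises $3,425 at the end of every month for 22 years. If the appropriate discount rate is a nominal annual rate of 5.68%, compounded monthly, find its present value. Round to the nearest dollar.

With 12 periods per year: i = 0.00473333, n = 264.
Annuity factor a(264|0.00473333) = 150.535427; PV = 3425 × 150.535427 = 515,583.8360

$515,584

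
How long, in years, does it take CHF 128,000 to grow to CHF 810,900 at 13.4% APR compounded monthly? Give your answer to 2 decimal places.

Periodic rate i = 0.134/12 = 0.0111667.
(1+i)^n = 810900/128000 = 6.33516, so n = ln 6.33516 / ln 1.01117 = 166.2450 months
= 166.2450/12 years

13.85 years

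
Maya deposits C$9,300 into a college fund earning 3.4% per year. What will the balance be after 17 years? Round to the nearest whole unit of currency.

C$16,418

9,300 × (1+0.034)^17 = 9,300 × 1.765425 = 16,418.4482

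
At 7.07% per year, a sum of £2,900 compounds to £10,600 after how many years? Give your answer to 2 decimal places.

18.97 years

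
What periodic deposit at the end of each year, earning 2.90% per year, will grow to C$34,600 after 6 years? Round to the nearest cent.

C$5,362.52

FV-annuity factor = 6.452190; PMT = 34600 / 6.452190 = 5,362.5202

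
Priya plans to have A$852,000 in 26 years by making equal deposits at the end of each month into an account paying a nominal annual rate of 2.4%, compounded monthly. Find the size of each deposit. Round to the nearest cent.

A$1,969.45

With 12 periods per year: i = 0.002, n = 312.
PMT = 852000 / ( [(1+0.002)^312 − 1] / 0.002 ) = 852000 / 432.607969 = 1,969.4505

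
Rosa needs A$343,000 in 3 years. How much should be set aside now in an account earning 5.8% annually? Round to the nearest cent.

A$289,625.71

Discount factor = (1+0.058)^(−3) = 0.844390; PV = 343,000 × 0.844390 = 289,625.7137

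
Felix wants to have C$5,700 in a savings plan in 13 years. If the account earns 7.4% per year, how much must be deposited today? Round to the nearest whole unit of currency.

C$2,253

Discount factor = (1+0.074)^(−13) = 0.395316; PV = 5,700 × 0.395316 = 2,253.3009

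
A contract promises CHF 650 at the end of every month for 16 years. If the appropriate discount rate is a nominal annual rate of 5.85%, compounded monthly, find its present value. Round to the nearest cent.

CHF 80,921.82

i = 0.0585/12 = 0.004875 per month; n = 16·12 = 192.
Annuity factor a(192|0.004875) = 124.495101; PV = 650 × 124.495101 = 80,921.8156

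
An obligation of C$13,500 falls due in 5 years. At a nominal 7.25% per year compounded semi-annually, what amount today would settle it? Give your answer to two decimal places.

C$9,455.58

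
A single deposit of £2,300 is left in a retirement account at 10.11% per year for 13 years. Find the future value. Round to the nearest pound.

FV = 2,300 × (1 + 0.1011)^13 = 8,044.0683

£8,044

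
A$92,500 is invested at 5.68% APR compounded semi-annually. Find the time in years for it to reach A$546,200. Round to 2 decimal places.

31.71 years

Periodic rate i = 0.0568/2 = 0.0284.
(1+i)^n = 546200/92500 = 5.90486, so n = ln 5.90486 / ln 1.0284 = 63.4111 half-years
= 63.4111/2 years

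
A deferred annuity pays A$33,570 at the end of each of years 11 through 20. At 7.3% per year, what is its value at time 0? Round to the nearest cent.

PV at t=10 (ordinary 10-year annuity): 33570 × a(10|0.073) = 33570 × 6.927208 = 232,546.3562
Discount back 10 years: 232,546.3562 × (1+0.073)^(−10) = 232,546.3562 × 0.494314 = 114,950.8850

A$114,950.89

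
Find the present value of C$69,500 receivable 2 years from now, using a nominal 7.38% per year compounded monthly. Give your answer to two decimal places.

Periodic rate i = 0.0738/12 = 0.00615; n = 2 × 12 = 24 periods.
PV = 69,500 / (1 + 0.00615)^24 = 69,500 / 1.158525 = 59,990.0533

C$59,990.05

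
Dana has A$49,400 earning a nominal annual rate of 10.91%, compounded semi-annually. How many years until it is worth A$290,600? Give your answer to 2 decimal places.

16.68 years

Periodic rate i = 0.1091/2 = 0.05455.
(1+i)^n = 290600/49400 = 5.88259, so n = ln 5.88259 / ln 1.05455 = 33.3621 half-years
= 33.3621/2 years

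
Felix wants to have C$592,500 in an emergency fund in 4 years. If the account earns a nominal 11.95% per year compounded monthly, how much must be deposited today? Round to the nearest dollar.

i = 0.1195/12 = 0.00995833 per month; n = 4·12 = 48.
Discount factor = (1+0.00995833)^(−48) = 0.621490; PV = 592,500 × 0.621490 = 368,232.7573

C$368,233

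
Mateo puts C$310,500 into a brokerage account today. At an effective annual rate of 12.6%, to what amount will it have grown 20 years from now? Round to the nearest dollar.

FV = PV·(1+i)^n = 310,500 × 10.734154 = 3,332,954.7296

C$3,332,955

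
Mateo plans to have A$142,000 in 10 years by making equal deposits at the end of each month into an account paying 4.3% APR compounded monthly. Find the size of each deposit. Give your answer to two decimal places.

Periodic rate i = 0.043/12 = 0.00358333; n = 10 × 12 = 120 periods.
PMT = 142000 / ( [(1+0.00358333)^120 − 1] / 0.00358333 ) = 142000 / 149.602736 = 949.1805

A$949.18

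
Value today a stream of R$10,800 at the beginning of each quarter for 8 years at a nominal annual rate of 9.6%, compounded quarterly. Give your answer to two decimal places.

R$245,068.35

i = 0.096/4 = 0.024 per quarter; n = 8·4 = 32.
PV = PMT · [1 − (1+i)^(−n)] / i × (1+i) = 10800 · 22.691514 = 245,068.3536
(annuity-due: payments at period start, so ×(1+i).)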